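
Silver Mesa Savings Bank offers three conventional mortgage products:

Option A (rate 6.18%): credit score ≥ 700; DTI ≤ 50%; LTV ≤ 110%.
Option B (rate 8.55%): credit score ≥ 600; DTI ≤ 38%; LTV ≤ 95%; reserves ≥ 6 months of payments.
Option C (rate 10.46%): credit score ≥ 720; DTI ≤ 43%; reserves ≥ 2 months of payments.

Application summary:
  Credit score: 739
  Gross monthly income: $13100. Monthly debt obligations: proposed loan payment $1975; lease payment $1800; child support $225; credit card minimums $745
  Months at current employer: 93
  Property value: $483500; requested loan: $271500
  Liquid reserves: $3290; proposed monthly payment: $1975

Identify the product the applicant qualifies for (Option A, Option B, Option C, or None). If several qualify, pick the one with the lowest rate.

Total debts = (1,975 + 1,800 + 225 + 745) = 4,745; DTI = 4,745/13,100 = 36.2%.
LTV = 271,500/483,500 = 56.2%.
Reserves = 3,290/1,975 = 1.7 months.
Option A: score 739 ≥ 700; DTI 36.2% ≤ 50%; LTV 56.2% ≤ 110% → qualifies.
Option B: score 739 ≥ 600; DTI 36.2% ≤ 38%; LTV 56.2% ≤ 95%; reserves 1.7 < 6 mo → does not qualify.
Option C: score 739 ≥ 720; DTI 36.2% ≤ 43%; reserves 1.7 < 2 mo → does not qualify.

Option A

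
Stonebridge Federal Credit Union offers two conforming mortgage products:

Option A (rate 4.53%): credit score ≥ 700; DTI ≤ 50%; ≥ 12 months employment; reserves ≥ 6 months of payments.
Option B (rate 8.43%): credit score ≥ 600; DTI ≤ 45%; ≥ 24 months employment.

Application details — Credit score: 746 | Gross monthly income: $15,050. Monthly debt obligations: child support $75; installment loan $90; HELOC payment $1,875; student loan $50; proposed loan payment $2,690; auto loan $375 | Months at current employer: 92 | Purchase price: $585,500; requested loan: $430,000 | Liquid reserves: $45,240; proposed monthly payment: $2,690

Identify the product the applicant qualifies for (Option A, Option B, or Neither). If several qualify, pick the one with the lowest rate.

Total debts = (75 + 90 + 1,875 + 50 + 2,690 + 375) = 5,155; DTI = 5,155/15,050 = 34.3%.
LTV = 430,000/585,500 = 73.4%.
Reserves = 45,240/2,690 = 16.8 months.
Option A: score 746 ≥ 700; DTI 34.3% ≤ 50%; employment 92 ≥ 12 mo; reserves 16.8 ≥ 6 mo → qualifies.
Option B: score 746 ≥ 600; DTI 34.3% ≤ 45%; employment 92 ≥ 24 mo → qualifies.
Qualifying: Option A, Option B. Lowest rate is 4.53% → Option A.

Option A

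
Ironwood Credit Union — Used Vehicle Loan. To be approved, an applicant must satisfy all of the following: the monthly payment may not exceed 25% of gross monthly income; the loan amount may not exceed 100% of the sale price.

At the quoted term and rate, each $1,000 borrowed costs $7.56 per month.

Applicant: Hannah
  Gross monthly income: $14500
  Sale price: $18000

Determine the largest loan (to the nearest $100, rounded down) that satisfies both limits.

$18,000

Payment cap: 25% × $14,500 = $3,625/month.
At $7.56 per $1,000, that supports 3,625/7.56 × 1,000 ≈ $479,497 → $479,400.
LTV cap: 100% × $18,000 = $18,000 → $18,000.
Binding constraint: loan-to-value.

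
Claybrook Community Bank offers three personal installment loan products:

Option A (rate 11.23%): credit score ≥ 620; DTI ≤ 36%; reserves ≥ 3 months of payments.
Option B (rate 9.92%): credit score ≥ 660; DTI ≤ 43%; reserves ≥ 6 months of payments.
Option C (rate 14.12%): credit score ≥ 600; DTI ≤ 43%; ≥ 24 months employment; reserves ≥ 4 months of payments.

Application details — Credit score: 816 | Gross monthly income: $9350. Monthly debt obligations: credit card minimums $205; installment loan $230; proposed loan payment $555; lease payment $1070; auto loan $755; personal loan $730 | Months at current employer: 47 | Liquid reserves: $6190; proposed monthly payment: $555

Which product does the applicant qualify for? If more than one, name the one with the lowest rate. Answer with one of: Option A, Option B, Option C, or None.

Total debts = (205 + 230 + 555 + 1,070 + 755 + 730) = 3,545; DTI = 3,545/9,350 = 37.9%.
Reserves = 6,190/555 = 11.2 months.
Option A: score 816 ≥ 620; DTI 37.9% > 36%; reserves 11.2 ≥ 3 mo → does not qualify.
Option B: score 816 ≥ 660; DTI 37.9% ≤ 43%; reserves 11.2 ≥ 6 mo → qualifies.
Option C: score 816 ≥ 600; DTI 37.9% ≤ 43%; employment 47 ≥ 24 mo; reserves 11.2 ≥ 4 mo → qualifies.
Qualifying: Option B, Option C. Lowest rate is 9.92% → Option B.

Option B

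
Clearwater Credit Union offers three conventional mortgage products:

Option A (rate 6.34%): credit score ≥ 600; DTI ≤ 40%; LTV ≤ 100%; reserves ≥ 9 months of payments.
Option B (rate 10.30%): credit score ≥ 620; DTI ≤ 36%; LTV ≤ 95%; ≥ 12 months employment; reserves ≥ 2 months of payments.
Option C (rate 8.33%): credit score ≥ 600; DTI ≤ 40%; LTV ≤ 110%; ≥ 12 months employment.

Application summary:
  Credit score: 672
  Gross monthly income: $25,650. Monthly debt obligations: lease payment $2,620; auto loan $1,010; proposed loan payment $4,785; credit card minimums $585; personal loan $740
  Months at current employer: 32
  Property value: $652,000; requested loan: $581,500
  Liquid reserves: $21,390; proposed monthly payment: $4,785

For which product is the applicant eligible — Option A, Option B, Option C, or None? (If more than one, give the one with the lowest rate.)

Option C

Total debts = (2,620 + 1,010 + 4,785 + 585 + 740) = 9,740; DTI = 9,740/25,650 = 38%.
LTV = 581,500/652,000 = 89.2%.
Reserves = 21,390/4,785 = 4.5 months.
Option A: score 672 ≥ 600; DTI 38% ≤ 40%; LTV 89.2% ≤ 100%; reserves 4.5 < 9 mo → does not qualify.
Option B: score 672 ≥ 620; DTI 38% > 36%; LTV 89.2% ≤ 95%; employment 32 ≥ 12 mo; reserves 4.5 ≥ 2 mo → does not qualify.
Option C: score 672 ≥ 600; DTI 38% ≤ 40%; LTV 89.2% ≤ 110%; employment 32 ≥ 12 mo → qualifies.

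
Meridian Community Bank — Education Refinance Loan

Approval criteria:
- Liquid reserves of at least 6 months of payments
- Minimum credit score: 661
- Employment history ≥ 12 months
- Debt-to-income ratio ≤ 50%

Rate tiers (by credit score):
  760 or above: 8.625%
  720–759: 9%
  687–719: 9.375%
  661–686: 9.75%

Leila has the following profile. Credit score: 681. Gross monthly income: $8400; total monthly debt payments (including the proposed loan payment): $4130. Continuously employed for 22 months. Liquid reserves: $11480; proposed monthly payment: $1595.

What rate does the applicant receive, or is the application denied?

Credit score 681 ≥ 661 (meets minimum)
Reserves: 11,480 ÷ 1,595 = 7.2 months (meets 6-month minimum)
Employment 22 ≥ 12 months
DTI: 4,130 ÷ 8,400 = 49.2%, within the 50% cap
All requirements met. Score 681 falls in the 661–686 tier → 9.75%.

Approved at 9.75%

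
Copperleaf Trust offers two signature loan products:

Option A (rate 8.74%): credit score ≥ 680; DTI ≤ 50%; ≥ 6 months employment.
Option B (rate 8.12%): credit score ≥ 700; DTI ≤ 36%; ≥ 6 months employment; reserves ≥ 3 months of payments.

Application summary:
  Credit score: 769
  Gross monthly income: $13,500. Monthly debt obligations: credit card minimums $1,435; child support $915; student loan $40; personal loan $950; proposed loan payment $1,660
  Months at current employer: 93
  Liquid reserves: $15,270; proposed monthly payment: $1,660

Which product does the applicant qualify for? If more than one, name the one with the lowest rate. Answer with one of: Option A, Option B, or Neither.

Option A

Total debts = (1,435 + 915 + 40 + 950 + 1,660) = 5,000; DTI = 5,000/13,500 = 37%.
Reserves = 15,270/1,660 = 9.2 months.
Option A: score 769 ≥ 680; DTI 37% ≤ 50%; employment 93 ≥ 6 mo → qualifies.
Option B: score 769 ≥ 700; DTI 37% > 36%; employment 93 ≥ 6 mo; reserves 9.2 ≥ 3 mo → does not qualify.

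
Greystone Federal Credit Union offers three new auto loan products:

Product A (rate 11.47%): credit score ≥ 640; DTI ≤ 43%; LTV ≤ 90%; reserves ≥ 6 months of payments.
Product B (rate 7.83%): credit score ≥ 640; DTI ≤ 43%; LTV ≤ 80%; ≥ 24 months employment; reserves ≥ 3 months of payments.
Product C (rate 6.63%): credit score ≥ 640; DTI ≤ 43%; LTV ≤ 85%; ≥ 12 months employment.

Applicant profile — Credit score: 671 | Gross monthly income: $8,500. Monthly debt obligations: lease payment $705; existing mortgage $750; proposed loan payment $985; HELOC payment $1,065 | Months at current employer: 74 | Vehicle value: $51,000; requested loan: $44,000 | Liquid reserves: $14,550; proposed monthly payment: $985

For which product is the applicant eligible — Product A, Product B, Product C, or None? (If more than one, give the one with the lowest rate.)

Product A

Total debts = (705 + 750 + 985 + 1,065) = 3,505; DTI = 3,505/8,500 = 41.2%.
LTV = 44,000/51,000 = 86.3%.
Reserves = 14,550/985 = 14.8 months.
Product A: score 671 ≥ 640; DTI 41.2% ≤ 43%; LTV 86.3% ≤ 90%; reserves 14.8 ≥ 6 mo → qualifies.
Product B: score 671 ≥ 640; DTI 41.2% ≤ 43%; LTV 86.3% > 80%; employment 74 ≥ 24 mo; reserves 14.8 ≥ 3 mo → does not qualify.
Product C: score 671 ≥ 640; DTI 41.2% ≤ 43%; LTV 86.3% > 85%; employment 74 ≥ 12 mo → does not qualify.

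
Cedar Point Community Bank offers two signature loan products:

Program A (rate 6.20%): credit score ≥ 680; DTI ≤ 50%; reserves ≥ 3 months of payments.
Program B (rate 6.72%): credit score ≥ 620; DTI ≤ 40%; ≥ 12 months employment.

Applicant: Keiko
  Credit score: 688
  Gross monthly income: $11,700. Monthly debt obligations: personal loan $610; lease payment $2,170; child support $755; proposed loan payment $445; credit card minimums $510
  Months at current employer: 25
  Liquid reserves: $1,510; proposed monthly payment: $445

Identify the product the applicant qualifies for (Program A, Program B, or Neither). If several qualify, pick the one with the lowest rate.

Total debts = (610 + 2,170 + 755 + 445 + 510) = 4,490; DTI = 4,490/11,700 = 38.4%.
Reserves = 1,510/445 = 3.4 months.
Program A: score 688 ≥ 680; DTI 38.4% ≤ 50%; reserves 3.4 ≥ 3 mo → qualifies.
Program B: score 688 ≥ 620; DTI 38.4% ≤ 40%; employment 25 ≥ 12 mo → qualifies.
Qualifying: Program A, Program B. Lowest rate is 6.20% → Program A.

Program A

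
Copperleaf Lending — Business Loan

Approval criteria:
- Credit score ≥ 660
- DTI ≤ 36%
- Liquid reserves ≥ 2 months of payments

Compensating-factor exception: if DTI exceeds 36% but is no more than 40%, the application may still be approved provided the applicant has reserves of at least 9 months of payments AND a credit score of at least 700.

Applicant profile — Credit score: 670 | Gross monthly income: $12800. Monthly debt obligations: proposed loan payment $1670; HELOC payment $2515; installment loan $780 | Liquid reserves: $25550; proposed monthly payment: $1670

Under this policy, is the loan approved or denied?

Credit score 670 ≥ 660 (meets base)
Total debts = (1,670 + 2,515 + 780) = 4,965. DTI: 4,965 ÷ 12,800 = 38.8%, over the 36% base limit.
Reserves: 25,550 ÷ 1,670 = 15.3 months (meets 2-month minimum)
38.8% falls in the override range (36%–40%), so the compensating-factor test applies.
Override check — reserves: 15.3 mo (ok); score: 670 (below 700).
Override conditions not both satisfied; exception does not apply.

Denied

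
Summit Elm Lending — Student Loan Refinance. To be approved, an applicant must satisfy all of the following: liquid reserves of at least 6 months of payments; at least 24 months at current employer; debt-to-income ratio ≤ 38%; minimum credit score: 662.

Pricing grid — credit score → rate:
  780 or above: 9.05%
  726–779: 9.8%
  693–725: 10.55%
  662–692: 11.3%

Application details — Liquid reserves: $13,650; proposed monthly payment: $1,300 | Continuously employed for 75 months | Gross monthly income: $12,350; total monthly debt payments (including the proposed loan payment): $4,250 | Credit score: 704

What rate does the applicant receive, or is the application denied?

Credit score 704 ≥ 662 (meets minimum)
Liquid reserves cover 13,650/1,300 = 10.5 months — ≥ 6 required
Employment 75 ≥ 24 months
DTI: 4,250 ÷ 12,350 = 34.4%, within the 38% cap
All requirements met. Score 704 falls in the 693–725 tier → 10.55%.

Approved at 10.55%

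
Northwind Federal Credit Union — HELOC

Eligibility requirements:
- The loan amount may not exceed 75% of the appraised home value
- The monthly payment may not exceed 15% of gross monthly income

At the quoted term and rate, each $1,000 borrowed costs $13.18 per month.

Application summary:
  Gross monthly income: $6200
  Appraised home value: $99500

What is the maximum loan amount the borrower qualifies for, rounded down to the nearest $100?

Payment cap: 15% × $6,200 = $930/month.
At $13.18 per $1,000, that supports 930/13.18 × 1,000 ≈ $70,561 → $70,500.
LTV cap: 75% × $99,500 = $74,625 → $74,600.
Binding constraint: payment-to-income.

$70,500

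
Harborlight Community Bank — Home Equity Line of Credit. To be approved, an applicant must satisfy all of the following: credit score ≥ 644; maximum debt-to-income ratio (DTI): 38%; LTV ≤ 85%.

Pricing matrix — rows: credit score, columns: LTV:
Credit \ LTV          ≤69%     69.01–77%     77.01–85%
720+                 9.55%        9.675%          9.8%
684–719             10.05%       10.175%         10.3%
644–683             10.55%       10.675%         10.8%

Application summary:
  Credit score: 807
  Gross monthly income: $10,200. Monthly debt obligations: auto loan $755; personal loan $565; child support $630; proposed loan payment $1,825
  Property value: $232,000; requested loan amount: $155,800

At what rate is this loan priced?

Credit score 807 ≥ 644; Total monthly debts = (755 + 565 + 630 + 1,825) = 3,775. DTI = 3,775/10,200 = 37% ≤ 38%
LTV: 155,800 ÷ 232,000 = 67.2%, within 85% cap
Credit 807 → row 720+; LTV 67.2% → column ≤69%. Grid cell → 9.55%.

9.55%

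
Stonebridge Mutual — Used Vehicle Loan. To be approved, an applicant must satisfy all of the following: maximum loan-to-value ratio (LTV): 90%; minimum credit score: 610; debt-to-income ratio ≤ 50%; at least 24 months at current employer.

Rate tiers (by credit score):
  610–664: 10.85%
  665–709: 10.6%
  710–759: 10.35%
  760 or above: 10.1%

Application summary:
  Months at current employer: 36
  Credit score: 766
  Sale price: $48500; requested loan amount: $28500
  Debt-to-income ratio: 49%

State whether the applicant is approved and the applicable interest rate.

Approved at 10.1%

Credit score 766 ≥ 610 (meets minimum)
Employment 36 ≥ 24 months
Debt-to-income 49% vs 50% cap — pass
LTV = 28,500/48,500 = 58.8% ≤ 90%
All requirements met. Score 766 falls in the 760 or above tier → 10.1%.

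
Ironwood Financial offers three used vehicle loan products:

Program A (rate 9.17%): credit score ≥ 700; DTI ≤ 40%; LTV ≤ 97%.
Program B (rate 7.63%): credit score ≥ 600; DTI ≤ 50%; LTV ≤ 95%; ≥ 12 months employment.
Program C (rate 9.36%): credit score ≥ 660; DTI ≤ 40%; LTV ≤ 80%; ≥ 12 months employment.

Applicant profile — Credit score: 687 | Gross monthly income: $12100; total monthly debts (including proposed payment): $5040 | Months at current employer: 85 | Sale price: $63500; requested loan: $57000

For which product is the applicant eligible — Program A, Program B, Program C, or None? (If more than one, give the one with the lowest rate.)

DTI = 5,040/12,100 = 41.7%.
LTV = 57,000/63,500 = 89.8%.
Program A: score 687 < 700; DTI 41.7% > 40%; LTV 89.8% ≤ 97% → does not qualify.
Program B: score 687 ≥ 600; DTI 41.7% ≤ 50%; LTV 89.8% ≤ 95%; employment 85 ≥ 12 mo → qualifies.
Program C: score 687 ≥ 660; DTI 41.7% > 40%; LTV 89.8% > 80%; employment 85 ≥ 12 mo → does not qualify.

Program B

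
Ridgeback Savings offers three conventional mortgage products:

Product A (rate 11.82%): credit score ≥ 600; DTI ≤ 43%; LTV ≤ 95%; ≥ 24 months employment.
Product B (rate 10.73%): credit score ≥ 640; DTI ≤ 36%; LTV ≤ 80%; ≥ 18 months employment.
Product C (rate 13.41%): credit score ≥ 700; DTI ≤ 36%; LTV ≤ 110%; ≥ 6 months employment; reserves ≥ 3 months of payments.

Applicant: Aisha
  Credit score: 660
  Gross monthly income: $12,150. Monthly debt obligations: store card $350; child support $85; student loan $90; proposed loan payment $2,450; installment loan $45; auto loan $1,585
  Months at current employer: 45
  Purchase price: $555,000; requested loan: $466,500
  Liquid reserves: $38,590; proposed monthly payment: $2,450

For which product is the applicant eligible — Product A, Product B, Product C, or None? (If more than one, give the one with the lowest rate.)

Product A

Total debts = (350 + 85 + 90 + 2,450 + 45 + 1,585) = 4,605; DTI = 4,605/12,150 = 37.9%.
LTV = 466,500/555,000 = 84.1%.
Reserves = 38,590/2,450 = 15.8 months.
Product A: score 660 ≥ 600; DTI 37.9% ≤ 43%; LTV 84.1% ≤ 95%; employment 45 ≥ 24 mo → qualifies.
Product B: score 660 ≥ 640; DTI 37.9% > 36%; LTV 84.1% > 80%; employment 45 ≥ 18 mo → does not qualify.
Product C: score 660 < 700; DTI 37.9% > 36%; LTV 84.1% ≤ 110%; employment 45 ≥ 6 mo; reserves 15.8 ≥ 3 mo → does not qualify.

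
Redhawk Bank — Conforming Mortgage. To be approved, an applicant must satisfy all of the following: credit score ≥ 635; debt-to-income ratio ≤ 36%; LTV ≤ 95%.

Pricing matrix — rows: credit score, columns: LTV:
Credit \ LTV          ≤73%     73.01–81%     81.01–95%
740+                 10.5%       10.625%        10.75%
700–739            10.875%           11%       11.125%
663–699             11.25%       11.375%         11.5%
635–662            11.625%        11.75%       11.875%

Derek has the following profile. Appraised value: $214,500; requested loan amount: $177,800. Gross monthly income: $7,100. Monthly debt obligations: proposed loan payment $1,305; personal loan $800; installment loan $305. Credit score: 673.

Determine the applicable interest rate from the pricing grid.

Credit score 673 ≥ 635; Total monthly debts = (1,305 + 800 + 305) = 2,410. Debt-to-income = 2,410/7,100 = 33.9% — meets 36% limit
Loan-to-value = 177,800/214,500 = 82.9% — pass (95% max)
Row: 673 falls in 663–699. Column: 82.9% falls in 81.01–95%. Rate = 11.5%.

11.5%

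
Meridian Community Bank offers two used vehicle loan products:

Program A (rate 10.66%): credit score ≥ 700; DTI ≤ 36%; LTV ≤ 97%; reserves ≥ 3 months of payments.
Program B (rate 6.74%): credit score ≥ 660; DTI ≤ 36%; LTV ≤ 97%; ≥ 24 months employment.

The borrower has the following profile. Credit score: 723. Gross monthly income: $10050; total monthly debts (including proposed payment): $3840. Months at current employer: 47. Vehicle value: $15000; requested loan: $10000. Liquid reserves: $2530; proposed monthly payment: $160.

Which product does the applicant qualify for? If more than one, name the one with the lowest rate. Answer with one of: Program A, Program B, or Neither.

DTI = 3,840/10,050 = 38.2%.
LTV = 10,000/15,000 = 66.7%.
Reserves = 2,530/160 = 15.8 months.
Program A: score 723 ≥ 700; DTI 38.2% > 36%; LTV 66.7% ≤ 97%; reserves 15.8 ≥ 3 mo → does not qualify.
Program B: score 723 ≥ 660; DTI 38.2% > 36%; LTV 66.7% ≤ 97%; employment 47 ≥ 24 mo → does not qualify.

Neither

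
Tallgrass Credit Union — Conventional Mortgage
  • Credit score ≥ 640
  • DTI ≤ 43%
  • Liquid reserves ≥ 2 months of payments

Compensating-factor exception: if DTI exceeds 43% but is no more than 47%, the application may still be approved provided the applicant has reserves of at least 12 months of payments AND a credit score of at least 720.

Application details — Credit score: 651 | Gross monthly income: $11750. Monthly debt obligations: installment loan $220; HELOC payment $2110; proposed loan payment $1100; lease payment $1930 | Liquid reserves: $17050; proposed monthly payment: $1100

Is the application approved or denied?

Denied

Credit score 651 ≥ 640 (meets base)
Total debts = (220 + 2,110 + 1,100 + 1,930) = 5,360. DTI: 5,360 ÷ 11,750 = 45.6%, over the 43% base limit.
Liquid reserves cover 17,050/1,100 = 15.5 months — ≥ 2 required
45.6% falls in the override range (43%–47%), so the compensating-factor test applies.
Reserves 15.5 ≥ 12 months; credit score 651 < 720.
Override conditions not both satisfied; exception does not apply.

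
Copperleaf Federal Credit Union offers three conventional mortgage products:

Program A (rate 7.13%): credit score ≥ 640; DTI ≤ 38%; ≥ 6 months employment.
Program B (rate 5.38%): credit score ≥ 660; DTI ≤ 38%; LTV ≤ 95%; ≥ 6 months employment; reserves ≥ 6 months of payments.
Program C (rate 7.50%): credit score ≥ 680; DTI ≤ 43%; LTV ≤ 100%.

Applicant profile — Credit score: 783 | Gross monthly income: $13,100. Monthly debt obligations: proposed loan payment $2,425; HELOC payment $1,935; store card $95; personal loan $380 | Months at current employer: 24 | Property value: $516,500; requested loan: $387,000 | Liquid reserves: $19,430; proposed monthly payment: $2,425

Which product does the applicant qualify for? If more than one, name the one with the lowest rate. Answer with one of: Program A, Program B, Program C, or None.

Total debts = (2,425 + 1,935 + 95 + 380) = 4,835; DTI = 4,835/13,100 = 36.9%.
LTV = 387,000/516,500 = 74.9%.
Reserves = 19,430/2,425 = 8.0 months.
Program A: score 783 ≥ 640; DTI 36.9% ≤ 38%; employment 24 ≥ 6 mo → qualifies.
Program B: score 783 ≥ 660; DTI 36.9% ≤ 38%; LTV 74.9% ≤ 95%; employment 24 ≥ 6 mo; reserves 8.0 ≥ 6 mo → qualifies.
Program C: score 783 ≥ 680; DTI 36.9% ≤ 43%; LTV 74.9% ≤ 100% → qualifies.
Qualifying: Program A, Program B, Program C. Lowest rate is 5.38% → Program B.

Program B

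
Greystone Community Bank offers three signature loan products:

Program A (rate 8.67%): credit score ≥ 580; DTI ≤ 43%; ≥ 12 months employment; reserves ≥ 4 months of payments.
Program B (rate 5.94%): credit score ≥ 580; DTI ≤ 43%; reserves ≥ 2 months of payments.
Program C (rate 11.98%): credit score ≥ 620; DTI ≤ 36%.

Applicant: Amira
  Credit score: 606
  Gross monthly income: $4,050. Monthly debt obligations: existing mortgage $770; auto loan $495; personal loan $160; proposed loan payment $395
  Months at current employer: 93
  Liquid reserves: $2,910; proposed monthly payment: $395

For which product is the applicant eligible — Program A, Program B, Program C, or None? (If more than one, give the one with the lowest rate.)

Total debts = (770 + 495 + 160 + 395) = 1,820; DTI = 1,820/4,050 = 44.9%.
Reserves = 2,910/395 = 7.4 months.
Program A: score 606 ≥ 580; DTI 44.9% > 43%; employment 93 ≥ 12 mo; reserves 7.4 ≥ 4 mo → does not qualify.
Program B: score 606 ≥ 580; DTI 44.9% > 43%; reserves 7.4 ≥ 2 mo → does not qualify.
Program C: score 606 < 620; DTI 44.9% > 36% → does not qualify.

None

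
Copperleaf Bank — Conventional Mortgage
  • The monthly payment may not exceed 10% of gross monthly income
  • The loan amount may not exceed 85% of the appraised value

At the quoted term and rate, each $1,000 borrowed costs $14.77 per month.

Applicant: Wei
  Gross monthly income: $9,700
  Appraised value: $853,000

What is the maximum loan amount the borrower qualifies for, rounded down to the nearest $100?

Payment cap: 10% × $9,700 = $970/month.
At $14.77 per $1,000, that supports 970/14.77 × 1,000 ≈ $65,673 → $65,600.
LTV cap: 85% × $853,000 = $725,050 → $725,000.
Binding constraint: payment-to-income.

$65,600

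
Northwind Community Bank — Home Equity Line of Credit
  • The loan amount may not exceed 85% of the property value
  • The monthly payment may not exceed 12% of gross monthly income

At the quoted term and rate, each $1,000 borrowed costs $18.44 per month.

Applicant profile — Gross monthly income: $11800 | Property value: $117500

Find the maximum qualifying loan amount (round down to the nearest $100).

Payment cap: 12% × $11,800 = $1,416/month.
At $18.44 per $1,000, that supports 1,416/18.44 × 1,000 ≈ $76,789 → $76,700.
LTV cap: 85% × $117,500 = $99,875 → $99,800.
Binding constraint: payment-to-income.

$76,700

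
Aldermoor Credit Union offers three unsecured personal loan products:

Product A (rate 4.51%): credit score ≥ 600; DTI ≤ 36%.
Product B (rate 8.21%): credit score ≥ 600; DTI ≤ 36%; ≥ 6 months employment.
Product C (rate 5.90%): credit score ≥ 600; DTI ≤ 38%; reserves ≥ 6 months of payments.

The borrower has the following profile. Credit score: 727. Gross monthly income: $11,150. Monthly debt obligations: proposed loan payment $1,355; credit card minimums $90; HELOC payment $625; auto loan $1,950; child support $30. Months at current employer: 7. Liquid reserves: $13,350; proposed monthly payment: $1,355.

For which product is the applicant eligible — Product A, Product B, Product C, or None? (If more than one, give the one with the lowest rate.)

Product C

Total debts = (1,355 + 90 + 625 + 1,950 + 30) = 4,050; DTI = 4,050/11,150 = 36.3%.
Reserves = 13,350/1,355 = 9.9 months.
Product A: score 727 ≥ 600; DTI 36.3% > 36% → does not qualify.
Product B: score 727 ≥ 600; DTI 36.3% > 36%; employment 7 ≥ 6 mo → does not qualify.
Product C: score 727 ≥ 600; DTI 36.3% ≤ 38%; reserves 9.9 ≥ 6 mo → qualifies.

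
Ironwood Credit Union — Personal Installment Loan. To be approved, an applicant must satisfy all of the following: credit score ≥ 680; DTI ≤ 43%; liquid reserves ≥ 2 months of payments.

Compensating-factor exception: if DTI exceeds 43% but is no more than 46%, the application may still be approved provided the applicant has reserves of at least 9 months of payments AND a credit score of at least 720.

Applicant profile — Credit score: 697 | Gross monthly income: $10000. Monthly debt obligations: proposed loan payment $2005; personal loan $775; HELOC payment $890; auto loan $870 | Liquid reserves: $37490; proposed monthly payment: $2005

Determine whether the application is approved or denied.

Denied

Credit score 697 ≥ 680 (meets base)
Total debts = (2,005 + 775 + 890 + 870) = 4,540. DTI: 4,540 ÷ 10,000 = 45.4%, over the 43% base limit.
Reserves: 37,490 ÷ 2,005 = 18.7 months (meets 2-month minimum)
DTI 45.4% is within the 43%–46% exception band; checking compensating factors.
Override check — reserves: 18.7 mo (ok); score: 697 (below 720).
Override conditions not both satisfied; exception does not apply.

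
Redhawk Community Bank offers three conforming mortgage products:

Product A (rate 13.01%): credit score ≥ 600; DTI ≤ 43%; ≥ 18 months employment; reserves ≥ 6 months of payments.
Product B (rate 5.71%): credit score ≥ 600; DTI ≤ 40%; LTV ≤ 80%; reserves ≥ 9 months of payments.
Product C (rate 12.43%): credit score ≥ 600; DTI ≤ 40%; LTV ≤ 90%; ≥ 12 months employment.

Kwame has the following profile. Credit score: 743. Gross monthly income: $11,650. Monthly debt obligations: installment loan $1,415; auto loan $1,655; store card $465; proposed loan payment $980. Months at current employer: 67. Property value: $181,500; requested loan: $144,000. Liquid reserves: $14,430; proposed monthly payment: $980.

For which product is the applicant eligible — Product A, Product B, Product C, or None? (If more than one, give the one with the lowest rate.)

Total debts = (1,415 + 1,655 + 465 + 980) = 4,515; DTI = 4,515/11,650 = 38.8%.
LTV = 144,000/181,500 = 79.3%.
Reserves = 14,430/980 = 14.7 months.
Product A: score 743 ≥ 600; DTI 38.8% ≤ 43%; employment 67 ≥ 18 mo; reserves 14.7 ≥ 6 mo → qualifies.
Product B: score 743 ≥ 600; DTI 38.8% ≤ 40%; LTV 79.3% ≤ 80%; reserves 14.7 ≥ 9 mo → qualifies.
Product C: score 743 ≥ 600; DTI 38.8% ≤ 40%; LTV 79.3% ≤ 90%; employment 67 ≥ 12 mo → qualifies.
Qualifying: Product A, Product B, Product C. Lowest rate is 5.71% → Product B.

Product B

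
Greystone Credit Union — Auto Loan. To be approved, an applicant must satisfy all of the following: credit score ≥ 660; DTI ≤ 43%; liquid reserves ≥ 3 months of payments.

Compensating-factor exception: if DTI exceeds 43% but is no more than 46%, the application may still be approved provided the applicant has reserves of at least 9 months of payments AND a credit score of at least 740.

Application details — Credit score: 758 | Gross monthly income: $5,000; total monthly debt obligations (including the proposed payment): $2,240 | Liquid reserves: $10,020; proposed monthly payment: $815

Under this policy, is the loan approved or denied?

Approved

Credit score 758 ≥ 660 (meets base)
DTI = 2,240/5,000 = 44.8% > 43% — standard DTI limit exceeded.
Reserves: 10,020 ÷ 815 = 12.3 months (meets 3-month minimum)
44.8% falls in the override range (43%–46%), so the compensating-factor test applies.
Override check — reserves: 12.3 mo (ok); score: 758 (ok).
Both override conditions satisfied; DTI exception granted.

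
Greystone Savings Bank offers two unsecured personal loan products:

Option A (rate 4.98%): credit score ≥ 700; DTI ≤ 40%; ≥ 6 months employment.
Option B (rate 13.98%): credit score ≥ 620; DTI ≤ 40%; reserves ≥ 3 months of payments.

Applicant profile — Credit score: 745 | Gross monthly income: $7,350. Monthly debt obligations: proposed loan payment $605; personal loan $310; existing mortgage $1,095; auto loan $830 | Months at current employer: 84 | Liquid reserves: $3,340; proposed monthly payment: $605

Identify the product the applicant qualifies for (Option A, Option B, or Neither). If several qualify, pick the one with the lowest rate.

Total debts = (605 + 310 + 1,095 + 830) = 2,840; DTI = 2,840/7,350 = 38.6%.
Reserves = 3,340/605 = 5.5 months.
Option A: score 745 ≥ 700; DTI 38.6% ≤ 40%; employment 84 ≥ 6 mo → qualifies.
Option B: score 745 ≥ 620; DTI 38.6% ≤ 40%; reserves 5.5 ≥ 3 mo → qualifies.
Qualifying: Option A, Option B. Lowest rate is 4.98% → Option A.

Option A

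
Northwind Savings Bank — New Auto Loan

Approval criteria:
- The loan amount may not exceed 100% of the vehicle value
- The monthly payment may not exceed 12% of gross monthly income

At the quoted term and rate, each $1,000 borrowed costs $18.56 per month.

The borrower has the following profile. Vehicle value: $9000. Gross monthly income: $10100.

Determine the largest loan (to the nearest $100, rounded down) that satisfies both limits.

$9,000

Payment cap: 12% × $10,100 = $1,212/month.
At $18.56 per $1,000, that supports 1,212/18.56 × 1,000 ≈ $65,301 → $65,300.
LTV cap: 100% × $9,000 = $9,000 → $9,000.
Binding constraint: loan-to-value.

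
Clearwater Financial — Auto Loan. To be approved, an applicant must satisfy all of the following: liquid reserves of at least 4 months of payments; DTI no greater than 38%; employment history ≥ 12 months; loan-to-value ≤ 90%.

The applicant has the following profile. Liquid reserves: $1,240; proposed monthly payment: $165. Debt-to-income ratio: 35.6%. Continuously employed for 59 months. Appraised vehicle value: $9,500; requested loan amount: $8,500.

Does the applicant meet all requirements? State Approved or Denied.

Reserves: 1,240 ÷ 165 = 7.5 months (meets 4-month minimum)
DTI 35.6% ≤ 38%
Employment 59 ≥ 12 months
Loan-to-value = 8,500/9,500 = 89.5% — pass (90% max)
All criteria satisfied.

Approved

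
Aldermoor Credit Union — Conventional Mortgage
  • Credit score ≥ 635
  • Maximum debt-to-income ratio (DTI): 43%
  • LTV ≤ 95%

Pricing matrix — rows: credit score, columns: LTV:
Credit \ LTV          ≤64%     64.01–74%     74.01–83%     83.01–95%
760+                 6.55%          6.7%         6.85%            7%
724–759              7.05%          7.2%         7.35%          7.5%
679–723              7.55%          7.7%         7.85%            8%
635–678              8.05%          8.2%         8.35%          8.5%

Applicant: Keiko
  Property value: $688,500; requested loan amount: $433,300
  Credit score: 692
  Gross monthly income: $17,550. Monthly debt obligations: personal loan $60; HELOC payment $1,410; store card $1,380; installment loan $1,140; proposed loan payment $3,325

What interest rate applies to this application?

Credit score 692 ≥ 635; Total monthly debts = (60 + 1,410 + 1,380 + 1,140 + 3,325) = 7,315. DTI = 7,315/17,550 = 41.7% ≤ 43%
LTV = 433,300/688,500 = 62.9% ≤ 95%
Row: 692 falls in 679–723. Column: 62.9% falls in ≤64%. Rate = 7.55%.

7.55%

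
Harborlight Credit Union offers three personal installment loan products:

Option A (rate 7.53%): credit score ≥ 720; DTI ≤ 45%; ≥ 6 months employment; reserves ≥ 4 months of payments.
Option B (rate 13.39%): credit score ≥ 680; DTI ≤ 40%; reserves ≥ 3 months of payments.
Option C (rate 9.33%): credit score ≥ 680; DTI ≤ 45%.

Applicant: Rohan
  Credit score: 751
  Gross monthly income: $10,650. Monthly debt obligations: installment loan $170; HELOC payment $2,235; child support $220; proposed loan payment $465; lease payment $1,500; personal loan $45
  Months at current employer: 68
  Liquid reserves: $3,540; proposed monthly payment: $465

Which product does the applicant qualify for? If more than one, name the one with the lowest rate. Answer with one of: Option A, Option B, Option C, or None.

Option A

Total debts = (170 + 2,235 + 220 + 465 + 1,500 + 45) = 4,635; DTI = 4,635/10,650 = 43.5%.
Reserves = 3,540/465 = 7.6 months.
Option A: score 751 ≥ 720; DTI 43.5% ≤ 45%; employment 68 ≥ 6 mo; reserves 7.6 ≥ 4 mo → qualifies.
Option B: score 751 ≥ 680; DTI 43.5% > 40%; reserves 7.6 ≥ 3 mo → does not qualify.
Option C: score 751 ≥ 680; DTI 43.5% ≤ 45% → qualifies.
Qualifying: Option A, Option C. Lowest rate is 7.53% → Option A.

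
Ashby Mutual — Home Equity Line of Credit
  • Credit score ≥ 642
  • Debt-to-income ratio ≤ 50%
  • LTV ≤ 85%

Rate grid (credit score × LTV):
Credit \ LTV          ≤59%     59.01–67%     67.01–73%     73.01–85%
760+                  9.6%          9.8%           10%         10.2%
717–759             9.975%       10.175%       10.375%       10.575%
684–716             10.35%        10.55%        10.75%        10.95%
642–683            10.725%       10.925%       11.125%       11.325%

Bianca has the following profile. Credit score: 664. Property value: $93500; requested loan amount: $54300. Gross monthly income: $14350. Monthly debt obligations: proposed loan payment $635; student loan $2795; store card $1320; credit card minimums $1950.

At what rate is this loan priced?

10.725%

Credit score 664 ≥ 642; Total monthly debts = (635 + 2,795 + 1,320 + 1,950) = 6,700. DTI = 6,700/14,350 = 46.7% ≤ 50%
Loan-to-value = 54,300/93,500 = 58.1% — pass (85% max)
Credit 664 → row 642–683; LTV 58.1% → column ≤59%. Grid cell → 10.725%.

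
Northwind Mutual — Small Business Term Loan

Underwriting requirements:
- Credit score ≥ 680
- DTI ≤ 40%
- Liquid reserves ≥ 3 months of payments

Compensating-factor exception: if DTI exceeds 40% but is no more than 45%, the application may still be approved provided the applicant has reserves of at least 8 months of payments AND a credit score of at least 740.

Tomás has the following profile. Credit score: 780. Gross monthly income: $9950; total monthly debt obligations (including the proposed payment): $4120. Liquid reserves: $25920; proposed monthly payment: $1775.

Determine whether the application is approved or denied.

Credit score 780 ≥ 680 (meets base)
DTI = 4,120/9,950 = 41.4% > 40% — standard DTI limit exceeded.
Liquid reserves cover 25,920/1,775 = 14.6 months — ≥ 3 required
DTI 41.4% is within the 40%–45% exception band; checking compensating factors.
Override check — reserves: 14.6 mo (ok); score: 780 (ok).
Both compensating conditions met → exception applies.

Approved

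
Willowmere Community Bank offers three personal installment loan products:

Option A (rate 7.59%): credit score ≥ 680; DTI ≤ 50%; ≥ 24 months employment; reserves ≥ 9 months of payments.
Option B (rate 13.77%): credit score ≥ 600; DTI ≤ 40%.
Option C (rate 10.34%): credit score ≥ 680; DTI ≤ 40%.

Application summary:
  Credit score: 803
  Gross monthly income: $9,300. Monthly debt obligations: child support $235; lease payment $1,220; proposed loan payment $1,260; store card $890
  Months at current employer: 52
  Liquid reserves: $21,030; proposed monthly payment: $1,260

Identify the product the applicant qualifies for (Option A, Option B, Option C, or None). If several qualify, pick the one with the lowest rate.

Option A

Total debts = (235 + 1,220 + 1,260 + 890) = 3,605; DTI = 3,605/9,300 = 38.8%.
Reserves = 21,030/1,260 = 16.7 months.
Option A: score 803 ≥ 680; DTI 38.8% ≤ 50%; employment 52 ≥ 24 mo; reserves 16.7 ≥ 9 mo → qualifies.
Option B: score 803 ≥ 600; DTI 38.8% ≤ 40% → qualifies.
Option C: score 803 ≥ 680; DTI 38.8% ≤ 40% → qualifies.
Qualifying: Option A, Option B, Option C. Lowest rate is 7.59% → Option A.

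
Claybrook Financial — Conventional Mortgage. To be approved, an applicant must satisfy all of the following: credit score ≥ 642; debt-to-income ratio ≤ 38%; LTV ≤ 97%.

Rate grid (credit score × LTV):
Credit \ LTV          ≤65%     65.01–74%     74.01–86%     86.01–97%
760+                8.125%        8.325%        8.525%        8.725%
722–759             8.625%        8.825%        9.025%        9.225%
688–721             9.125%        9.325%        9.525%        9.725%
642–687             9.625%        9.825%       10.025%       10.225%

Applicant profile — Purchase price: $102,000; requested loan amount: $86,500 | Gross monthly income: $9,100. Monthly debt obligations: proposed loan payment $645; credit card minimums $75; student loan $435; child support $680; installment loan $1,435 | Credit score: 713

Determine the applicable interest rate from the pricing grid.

9.525%

Credit score 713 ≥ 642; Total monthly debts = (645 + 75 + 435 + 680 + 1,435) = 3,270. Debt-to-income = 3,270/9,100 = 35.9% — meets 38% limit
LTV = 86,500/102,000 = 84.8% ≤ 97%
Credit 713 → row 688–721; LTV 84.8% → column 74.01–86%. Grid cell → 9.525%.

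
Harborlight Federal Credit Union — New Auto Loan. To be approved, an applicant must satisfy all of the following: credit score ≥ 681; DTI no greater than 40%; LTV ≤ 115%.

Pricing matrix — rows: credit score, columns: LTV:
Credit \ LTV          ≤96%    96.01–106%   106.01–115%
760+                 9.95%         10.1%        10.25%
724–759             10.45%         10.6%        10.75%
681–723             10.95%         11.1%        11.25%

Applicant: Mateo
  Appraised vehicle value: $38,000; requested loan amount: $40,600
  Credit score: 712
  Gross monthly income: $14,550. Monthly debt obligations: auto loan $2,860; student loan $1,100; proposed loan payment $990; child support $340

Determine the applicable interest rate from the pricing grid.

11.25%

Credit score 712 ≥ 681; Total monthly debts = (2,860 + 1,100 + 990 + 340) = 5,290. Debt-to-income = 5,290/14,550 = 36.4% — meets 40% limit
LTV: 40,600 ÷ 38,000 = 106.8%, within 115% cap
Credit 712 → row 681–723; LTV 106.8% → column 106.01–115%. Grid cell → 11.25%.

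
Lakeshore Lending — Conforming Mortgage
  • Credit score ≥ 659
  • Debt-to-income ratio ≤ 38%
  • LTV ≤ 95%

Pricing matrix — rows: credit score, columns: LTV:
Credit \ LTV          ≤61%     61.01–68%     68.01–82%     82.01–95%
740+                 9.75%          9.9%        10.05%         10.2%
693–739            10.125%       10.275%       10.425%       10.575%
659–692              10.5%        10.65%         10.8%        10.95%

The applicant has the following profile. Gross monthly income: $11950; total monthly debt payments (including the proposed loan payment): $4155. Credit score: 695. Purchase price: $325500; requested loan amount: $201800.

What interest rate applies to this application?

10.275%

Credit score 695 ≥ 659; DTI: 4,155 ÷ 11,950 = 34.8%, within the 38% cap
Loan-to-value = 201,800/325,500 = 62% — pass (95% max)
Credit 695 → row 693–739; LTV 62% → column 61.01–68%. Grid cell → 10.275%.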